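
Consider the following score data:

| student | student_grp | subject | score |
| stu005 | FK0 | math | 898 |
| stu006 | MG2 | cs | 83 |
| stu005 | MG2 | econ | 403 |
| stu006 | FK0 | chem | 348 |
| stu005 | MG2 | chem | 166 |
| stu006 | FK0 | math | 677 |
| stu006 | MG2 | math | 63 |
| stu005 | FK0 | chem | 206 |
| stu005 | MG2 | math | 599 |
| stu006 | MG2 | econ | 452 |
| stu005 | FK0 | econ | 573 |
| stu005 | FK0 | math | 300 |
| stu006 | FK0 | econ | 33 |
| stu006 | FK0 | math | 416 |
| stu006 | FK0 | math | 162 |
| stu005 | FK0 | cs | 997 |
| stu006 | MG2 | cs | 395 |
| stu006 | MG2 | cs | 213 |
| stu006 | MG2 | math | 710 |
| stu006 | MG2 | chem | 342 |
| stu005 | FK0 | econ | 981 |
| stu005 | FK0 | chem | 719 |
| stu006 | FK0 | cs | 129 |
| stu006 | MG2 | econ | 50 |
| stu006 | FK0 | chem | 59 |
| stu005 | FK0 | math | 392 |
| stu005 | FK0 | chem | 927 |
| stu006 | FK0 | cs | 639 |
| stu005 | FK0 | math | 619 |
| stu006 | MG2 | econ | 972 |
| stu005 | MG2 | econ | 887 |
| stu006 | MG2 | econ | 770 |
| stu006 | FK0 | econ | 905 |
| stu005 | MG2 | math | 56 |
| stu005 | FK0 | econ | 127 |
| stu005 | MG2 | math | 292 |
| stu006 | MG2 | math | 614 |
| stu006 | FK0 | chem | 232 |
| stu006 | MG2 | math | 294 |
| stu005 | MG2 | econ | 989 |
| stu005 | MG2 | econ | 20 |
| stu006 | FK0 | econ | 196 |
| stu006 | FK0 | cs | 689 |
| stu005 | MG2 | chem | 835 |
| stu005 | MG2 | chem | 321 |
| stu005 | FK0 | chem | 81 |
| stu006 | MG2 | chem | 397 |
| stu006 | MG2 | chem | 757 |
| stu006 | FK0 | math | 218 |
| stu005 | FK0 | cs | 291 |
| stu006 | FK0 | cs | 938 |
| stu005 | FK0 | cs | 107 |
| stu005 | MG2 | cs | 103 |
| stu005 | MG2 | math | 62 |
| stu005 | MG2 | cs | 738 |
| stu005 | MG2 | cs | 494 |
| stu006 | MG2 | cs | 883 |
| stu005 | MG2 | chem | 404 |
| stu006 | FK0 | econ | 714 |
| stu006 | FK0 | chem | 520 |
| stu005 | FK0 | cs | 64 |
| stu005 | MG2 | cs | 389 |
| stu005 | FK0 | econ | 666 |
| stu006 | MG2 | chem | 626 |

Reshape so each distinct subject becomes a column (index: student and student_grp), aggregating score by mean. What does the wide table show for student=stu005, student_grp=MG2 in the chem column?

Rows with student=stu005, student_grp=MG2 and subject=chem: score values are 166, 835, 321, 404.
(166 + 835 + 321 + 404) / 4 = 431.50.

431.50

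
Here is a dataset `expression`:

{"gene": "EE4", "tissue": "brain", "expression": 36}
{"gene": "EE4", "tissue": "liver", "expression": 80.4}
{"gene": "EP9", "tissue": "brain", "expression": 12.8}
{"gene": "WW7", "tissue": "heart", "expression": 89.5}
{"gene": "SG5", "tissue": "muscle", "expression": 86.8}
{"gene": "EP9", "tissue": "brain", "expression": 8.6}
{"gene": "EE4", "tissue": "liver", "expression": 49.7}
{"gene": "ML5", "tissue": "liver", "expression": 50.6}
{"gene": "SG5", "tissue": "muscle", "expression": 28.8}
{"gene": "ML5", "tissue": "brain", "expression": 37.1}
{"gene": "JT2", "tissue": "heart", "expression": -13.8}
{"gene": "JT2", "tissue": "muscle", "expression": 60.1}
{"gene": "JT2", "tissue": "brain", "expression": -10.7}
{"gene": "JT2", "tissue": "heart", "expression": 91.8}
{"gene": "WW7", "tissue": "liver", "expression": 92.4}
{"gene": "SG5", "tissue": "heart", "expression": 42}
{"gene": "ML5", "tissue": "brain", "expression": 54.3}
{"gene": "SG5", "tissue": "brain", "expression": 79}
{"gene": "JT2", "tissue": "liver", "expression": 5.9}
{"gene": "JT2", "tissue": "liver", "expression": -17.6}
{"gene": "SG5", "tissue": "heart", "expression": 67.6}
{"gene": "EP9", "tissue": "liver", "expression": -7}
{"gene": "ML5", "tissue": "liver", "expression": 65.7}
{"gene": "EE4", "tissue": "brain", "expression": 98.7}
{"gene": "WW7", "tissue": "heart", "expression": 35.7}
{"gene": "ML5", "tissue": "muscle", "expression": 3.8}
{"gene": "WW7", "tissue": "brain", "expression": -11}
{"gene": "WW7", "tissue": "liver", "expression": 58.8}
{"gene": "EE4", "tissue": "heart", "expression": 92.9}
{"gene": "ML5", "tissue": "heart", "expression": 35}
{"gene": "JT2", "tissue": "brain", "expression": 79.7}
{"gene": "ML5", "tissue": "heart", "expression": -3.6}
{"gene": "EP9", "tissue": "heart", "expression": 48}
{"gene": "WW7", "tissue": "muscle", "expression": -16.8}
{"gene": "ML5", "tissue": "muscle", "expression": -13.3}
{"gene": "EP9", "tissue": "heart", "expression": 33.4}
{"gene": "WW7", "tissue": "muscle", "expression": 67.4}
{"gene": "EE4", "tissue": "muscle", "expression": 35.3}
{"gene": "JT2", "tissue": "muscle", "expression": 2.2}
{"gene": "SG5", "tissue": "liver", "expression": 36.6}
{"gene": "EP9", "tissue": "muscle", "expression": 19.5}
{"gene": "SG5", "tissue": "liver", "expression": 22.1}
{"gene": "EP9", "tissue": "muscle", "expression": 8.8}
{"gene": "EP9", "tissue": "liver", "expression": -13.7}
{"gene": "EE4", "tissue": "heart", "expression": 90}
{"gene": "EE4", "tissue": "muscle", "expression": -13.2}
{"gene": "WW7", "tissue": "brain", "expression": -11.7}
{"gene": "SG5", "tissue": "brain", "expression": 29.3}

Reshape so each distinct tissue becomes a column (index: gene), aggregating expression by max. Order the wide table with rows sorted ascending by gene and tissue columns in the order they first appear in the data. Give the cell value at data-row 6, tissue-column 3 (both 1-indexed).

89.5

With rows sorted ascending by gene, row 6 is gene=WW7. tissue columns in first-appearance order: brain, liver, heart, muscle; column 3 is heart.
Long rows with gene=WW7, tissue=heart: max(89.5, 35.7) = 89.5.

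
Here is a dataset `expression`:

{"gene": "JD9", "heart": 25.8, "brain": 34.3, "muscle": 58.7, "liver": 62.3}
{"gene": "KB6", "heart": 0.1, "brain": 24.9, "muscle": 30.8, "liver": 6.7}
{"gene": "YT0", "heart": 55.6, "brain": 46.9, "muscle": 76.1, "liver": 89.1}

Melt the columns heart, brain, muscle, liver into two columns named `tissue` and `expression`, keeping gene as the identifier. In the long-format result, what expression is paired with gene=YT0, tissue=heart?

Unpivoting turns each (gene, wide-column) pair into one long row.
The wide cell at row YT0, column heart holds 55.6, so the long row (YT0, heart) has expression=55.6.

55.6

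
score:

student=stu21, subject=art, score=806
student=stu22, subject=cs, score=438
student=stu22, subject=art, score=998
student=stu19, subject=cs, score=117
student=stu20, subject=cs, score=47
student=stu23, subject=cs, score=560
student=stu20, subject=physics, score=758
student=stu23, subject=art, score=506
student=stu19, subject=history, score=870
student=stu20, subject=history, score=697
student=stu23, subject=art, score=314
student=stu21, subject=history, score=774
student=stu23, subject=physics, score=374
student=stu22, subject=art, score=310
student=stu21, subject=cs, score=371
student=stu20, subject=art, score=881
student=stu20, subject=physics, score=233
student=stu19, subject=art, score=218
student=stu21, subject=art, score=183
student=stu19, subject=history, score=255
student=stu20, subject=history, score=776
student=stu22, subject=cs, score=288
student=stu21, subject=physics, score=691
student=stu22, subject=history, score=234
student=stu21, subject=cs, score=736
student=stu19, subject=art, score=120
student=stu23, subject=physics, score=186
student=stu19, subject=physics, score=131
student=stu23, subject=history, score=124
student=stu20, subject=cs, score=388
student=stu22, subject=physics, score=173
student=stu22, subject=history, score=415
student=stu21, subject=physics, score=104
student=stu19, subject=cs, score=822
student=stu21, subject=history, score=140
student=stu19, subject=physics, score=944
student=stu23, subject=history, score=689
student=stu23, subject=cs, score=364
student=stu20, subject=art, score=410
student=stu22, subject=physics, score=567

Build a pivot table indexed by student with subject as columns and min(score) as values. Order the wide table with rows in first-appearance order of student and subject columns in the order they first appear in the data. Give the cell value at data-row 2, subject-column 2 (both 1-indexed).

288

With rows in first-appearance order of student, row 2 is student=stu22. subject columns in first-appearance order: art, cs, physics, history; column 2 is cs.
Long rows with student=stu22, subject=cs: min(438, 288) = 288.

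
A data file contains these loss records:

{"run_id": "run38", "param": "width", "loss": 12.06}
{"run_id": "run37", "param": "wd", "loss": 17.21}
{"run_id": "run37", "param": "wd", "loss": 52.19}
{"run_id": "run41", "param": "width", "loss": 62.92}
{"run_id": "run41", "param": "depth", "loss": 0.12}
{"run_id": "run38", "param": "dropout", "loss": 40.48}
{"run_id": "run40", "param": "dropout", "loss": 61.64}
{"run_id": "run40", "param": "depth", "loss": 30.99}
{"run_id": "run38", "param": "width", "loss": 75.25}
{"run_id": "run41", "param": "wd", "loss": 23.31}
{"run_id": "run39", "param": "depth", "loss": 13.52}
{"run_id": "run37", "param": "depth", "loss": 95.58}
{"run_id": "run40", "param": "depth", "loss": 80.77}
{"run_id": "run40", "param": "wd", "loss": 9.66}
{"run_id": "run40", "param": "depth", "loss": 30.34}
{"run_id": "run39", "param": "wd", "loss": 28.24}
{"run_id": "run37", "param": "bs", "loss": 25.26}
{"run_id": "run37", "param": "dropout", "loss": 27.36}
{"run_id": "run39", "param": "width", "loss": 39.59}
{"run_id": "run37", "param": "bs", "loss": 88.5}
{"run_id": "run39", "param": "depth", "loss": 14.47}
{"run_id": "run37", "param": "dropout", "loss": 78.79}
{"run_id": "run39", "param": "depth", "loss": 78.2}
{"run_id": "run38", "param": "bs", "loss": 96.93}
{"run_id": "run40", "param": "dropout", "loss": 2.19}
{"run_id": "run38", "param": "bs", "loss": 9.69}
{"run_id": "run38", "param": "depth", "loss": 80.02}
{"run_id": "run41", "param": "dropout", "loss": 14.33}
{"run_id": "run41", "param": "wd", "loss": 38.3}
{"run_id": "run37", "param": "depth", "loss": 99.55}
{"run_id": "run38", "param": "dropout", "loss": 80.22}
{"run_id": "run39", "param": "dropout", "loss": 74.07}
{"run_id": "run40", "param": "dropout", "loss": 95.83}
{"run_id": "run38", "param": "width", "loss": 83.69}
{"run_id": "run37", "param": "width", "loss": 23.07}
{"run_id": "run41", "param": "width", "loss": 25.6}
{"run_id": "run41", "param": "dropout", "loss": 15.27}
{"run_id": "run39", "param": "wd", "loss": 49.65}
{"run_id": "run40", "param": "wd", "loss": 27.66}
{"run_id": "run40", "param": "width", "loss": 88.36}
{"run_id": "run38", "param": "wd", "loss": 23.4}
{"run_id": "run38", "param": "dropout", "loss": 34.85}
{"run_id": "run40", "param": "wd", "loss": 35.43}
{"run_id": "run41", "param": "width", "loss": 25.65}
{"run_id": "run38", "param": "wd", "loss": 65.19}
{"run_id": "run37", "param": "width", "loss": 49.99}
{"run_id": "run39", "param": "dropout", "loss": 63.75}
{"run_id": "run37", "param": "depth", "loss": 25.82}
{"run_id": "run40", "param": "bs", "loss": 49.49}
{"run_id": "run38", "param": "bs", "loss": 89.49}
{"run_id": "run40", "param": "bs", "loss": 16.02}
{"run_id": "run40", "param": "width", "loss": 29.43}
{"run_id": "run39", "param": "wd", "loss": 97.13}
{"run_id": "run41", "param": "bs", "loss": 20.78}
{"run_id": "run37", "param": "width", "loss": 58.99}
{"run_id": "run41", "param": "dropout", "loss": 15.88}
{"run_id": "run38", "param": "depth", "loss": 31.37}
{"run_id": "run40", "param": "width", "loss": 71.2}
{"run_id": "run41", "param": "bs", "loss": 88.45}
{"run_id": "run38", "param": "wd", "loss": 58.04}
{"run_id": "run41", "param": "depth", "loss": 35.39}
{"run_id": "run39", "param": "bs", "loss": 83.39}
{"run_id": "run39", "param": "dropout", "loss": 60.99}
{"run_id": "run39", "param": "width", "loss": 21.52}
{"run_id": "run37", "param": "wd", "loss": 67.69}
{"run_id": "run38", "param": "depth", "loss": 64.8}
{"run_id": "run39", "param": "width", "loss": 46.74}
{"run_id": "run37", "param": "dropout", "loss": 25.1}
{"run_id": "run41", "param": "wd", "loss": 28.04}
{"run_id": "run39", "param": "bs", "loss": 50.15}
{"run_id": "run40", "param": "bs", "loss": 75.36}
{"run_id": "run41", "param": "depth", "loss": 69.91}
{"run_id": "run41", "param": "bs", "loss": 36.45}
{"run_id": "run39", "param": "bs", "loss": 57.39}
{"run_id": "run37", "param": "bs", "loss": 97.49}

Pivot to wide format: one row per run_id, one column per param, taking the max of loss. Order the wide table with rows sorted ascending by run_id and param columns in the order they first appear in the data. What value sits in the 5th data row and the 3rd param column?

With rows sorted ascending by run_id, row 5 is run_id=run41. param columns in first-appearance order: width, wd, depth, dropout, bs; column 3 is depth.
Long rows with run_id=run41, param=depth: max(0.12, 35.39, 69.91) = 69.91.

69.91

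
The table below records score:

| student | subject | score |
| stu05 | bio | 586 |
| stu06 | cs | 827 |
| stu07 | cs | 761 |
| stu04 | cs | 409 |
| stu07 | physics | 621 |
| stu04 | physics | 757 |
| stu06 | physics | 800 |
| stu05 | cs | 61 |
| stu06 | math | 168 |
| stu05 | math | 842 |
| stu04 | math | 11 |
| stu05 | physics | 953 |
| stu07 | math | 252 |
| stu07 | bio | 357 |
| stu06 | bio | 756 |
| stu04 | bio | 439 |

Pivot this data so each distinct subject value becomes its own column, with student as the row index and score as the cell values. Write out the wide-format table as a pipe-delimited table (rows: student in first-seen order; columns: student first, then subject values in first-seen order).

| student | bio | cs | physics | math |
| stu05 | 586 | 61 | 953 | 842 |
| stu06 | 756 | 827 | 800 | 168 |
| stu07 | 357 | 761 | 621 | 252 |
| stu04 | 439 | 409 | 757 | 11 |

Columns: student plus the 4 distinct subject values (bio, cs, physics, math).
For example, row stu05 column bio takes score=586 from the long row (stu05, bio).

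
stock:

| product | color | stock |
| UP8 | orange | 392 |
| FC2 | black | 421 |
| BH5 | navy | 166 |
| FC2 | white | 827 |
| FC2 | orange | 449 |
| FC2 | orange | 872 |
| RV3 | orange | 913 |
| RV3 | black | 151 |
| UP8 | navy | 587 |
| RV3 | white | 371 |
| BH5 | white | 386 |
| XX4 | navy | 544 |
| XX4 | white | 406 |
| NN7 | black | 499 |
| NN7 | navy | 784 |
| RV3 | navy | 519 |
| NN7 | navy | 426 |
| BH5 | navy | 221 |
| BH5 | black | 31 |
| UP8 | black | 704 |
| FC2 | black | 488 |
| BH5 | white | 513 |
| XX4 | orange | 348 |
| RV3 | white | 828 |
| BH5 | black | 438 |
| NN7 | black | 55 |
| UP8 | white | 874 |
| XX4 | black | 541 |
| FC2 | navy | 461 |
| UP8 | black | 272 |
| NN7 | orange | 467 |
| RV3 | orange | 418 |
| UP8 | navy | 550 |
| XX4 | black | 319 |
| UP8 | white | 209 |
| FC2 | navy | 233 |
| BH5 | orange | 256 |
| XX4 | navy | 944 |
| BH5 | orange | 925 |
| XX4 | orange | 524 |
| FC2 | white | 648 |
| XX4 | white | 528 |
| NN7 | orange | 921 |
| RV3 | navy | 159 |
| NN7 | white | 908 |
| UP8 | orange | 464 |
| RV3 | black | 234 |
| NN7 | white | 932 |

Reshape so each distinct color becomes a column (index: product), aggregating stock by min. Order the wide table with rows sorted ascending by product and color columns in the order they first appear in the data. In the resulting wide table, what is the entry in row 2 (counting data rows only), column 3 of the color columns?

With rows sorted ascending by product, row 2 is product=FC2. color columns in first-appearance order: orange, black, navy, white; column 3 is navy.
Long rows with product=FC2, color=navy: min(461, 233) = 233.

233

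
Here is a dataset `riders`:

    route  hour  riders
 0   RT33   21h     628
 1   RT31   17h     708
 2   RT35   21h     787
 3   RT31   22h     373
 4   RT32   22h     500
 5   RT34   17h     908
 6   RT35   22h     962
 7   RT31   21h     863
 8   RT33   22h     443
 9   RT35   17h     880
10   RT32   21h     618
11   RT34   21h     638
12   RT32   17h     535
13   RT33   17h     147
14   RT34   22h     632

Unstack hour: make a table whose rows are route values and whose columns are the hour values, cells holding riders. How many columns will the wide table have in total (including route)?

1 column for route plus 3 distinct hour values → 4 columns.

4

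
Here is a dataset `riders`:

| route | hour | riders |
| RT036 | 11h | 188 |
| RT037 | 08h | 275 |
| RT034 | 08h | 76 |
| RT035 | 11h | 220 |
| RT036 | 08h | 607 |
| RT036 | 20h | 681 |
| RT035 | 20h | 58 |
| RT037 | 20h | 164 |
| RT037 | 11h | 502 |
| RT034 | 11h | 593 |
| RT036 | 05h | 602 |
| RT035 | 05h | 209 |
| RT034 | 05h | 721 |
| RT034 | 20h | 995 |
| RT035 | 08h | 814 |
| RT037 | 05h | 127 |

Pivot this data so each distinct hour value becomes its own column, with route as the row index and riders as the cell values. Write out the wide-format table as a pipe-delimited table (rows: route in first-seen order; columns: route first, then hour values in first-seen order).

Columns: route plus the 4 distinct hour values (11h, 08h, 20h, 05h).
For example, row RT036 column 11h takes riders=188 from the long row (RT036, 11h).

| route | 11h | 08h | 20h | 05h |
| RT036 | 188 | 607 | 681 | 602 |
| RT037 | 502 | 275 | 164 | 127 |
| RT034 | 593 | 76 | 995 | 721 |
| RT035 | 220 | 814 | 58 | 209 |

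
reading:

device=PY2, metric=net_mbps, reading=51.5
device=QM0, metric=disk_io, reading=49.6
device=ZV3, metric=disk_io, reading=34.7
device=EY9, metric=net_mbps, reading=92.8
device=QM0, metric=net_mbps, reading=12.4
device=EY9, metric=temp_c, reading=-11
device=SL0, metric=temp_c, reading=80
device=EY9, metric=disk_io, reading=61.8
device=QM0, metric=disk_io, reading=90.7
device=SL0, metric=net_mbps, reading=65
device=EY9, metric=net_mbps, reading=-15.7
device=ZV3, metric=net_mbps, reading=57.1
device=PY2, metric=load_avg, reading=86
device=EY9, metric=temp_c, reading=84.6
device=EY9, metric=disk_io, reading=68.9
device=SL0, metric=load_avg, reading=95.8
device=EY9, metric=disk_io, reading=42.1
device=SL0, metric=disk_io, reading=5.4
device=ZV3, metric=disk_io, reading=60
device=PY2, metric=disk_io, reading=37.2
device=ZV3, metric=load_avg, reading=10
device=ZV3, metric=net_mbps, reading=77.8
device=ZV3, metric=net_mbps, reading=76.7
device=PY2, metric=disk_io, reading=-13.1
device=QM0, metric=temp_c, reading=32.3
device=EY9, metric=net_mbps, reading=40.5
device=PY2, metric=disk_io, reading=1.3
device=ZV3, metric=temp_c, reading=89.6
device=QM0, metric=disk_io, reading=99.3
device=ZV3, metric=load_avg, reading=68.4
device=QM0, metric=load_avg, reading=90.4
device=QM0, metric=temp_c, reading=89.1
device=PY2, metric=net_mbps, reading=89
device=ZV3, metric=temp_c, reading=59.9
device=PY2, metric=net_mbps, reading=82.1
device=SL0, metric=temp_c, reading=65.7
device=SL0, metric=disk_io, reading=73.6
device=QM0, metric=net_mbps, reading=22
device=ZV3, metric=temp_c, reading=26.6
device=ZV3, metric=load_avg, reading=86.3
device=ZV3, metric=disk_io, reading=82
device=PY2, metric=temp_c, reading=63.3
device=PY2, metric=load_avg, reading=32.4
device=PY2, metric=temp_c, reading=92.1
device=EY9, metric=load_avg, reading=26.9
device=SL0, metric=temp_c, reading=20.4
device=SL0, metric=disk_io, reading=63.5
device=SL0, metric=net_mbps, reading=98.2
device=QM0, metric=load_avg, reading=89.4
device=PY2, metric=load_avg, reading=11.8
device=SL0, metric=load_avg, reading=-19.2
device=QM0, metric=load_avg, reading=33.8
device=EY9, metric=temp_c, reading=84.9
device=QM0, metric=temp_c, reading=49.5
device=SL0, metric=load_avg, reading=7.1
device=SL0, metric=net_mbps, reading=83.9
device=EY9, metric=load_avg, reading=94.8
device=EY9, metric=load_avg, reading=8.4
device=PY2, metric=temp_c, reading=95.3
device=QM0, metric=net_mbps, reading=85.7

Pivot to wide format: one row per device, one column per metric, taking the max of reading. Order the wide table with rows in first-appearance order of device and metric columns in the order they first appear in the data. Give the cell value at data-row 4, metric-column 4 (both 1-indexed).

94.8

With rows in first-appearance order of device, row 4 is device=EY9. metric columns in first-appearance order: net_mbps, disk_io, temp_c, load_avg; column 4 is load_avg.
Long rows with device=EY9, metric=load_avg: max(26.9, 94.8, 8.4) = 94.8.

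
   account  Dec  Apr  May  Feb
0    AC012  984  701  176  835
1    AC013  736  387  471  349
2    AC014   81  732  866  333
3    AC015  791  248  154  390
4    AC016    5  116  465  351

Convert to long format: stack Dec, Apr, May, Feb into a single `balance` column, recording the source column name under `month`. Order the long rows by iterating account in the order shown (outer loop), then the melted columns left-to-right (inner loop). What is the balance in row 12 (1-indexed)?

333

20 rows total (5 × 4). Row 12: index ⌊(12-1)/4⌋ = 2 into account → AC014; (12-1) mod 4 = 3 into the melted columns → Feb.
So row 12 is (AC014, Feb, 333); balance = 333.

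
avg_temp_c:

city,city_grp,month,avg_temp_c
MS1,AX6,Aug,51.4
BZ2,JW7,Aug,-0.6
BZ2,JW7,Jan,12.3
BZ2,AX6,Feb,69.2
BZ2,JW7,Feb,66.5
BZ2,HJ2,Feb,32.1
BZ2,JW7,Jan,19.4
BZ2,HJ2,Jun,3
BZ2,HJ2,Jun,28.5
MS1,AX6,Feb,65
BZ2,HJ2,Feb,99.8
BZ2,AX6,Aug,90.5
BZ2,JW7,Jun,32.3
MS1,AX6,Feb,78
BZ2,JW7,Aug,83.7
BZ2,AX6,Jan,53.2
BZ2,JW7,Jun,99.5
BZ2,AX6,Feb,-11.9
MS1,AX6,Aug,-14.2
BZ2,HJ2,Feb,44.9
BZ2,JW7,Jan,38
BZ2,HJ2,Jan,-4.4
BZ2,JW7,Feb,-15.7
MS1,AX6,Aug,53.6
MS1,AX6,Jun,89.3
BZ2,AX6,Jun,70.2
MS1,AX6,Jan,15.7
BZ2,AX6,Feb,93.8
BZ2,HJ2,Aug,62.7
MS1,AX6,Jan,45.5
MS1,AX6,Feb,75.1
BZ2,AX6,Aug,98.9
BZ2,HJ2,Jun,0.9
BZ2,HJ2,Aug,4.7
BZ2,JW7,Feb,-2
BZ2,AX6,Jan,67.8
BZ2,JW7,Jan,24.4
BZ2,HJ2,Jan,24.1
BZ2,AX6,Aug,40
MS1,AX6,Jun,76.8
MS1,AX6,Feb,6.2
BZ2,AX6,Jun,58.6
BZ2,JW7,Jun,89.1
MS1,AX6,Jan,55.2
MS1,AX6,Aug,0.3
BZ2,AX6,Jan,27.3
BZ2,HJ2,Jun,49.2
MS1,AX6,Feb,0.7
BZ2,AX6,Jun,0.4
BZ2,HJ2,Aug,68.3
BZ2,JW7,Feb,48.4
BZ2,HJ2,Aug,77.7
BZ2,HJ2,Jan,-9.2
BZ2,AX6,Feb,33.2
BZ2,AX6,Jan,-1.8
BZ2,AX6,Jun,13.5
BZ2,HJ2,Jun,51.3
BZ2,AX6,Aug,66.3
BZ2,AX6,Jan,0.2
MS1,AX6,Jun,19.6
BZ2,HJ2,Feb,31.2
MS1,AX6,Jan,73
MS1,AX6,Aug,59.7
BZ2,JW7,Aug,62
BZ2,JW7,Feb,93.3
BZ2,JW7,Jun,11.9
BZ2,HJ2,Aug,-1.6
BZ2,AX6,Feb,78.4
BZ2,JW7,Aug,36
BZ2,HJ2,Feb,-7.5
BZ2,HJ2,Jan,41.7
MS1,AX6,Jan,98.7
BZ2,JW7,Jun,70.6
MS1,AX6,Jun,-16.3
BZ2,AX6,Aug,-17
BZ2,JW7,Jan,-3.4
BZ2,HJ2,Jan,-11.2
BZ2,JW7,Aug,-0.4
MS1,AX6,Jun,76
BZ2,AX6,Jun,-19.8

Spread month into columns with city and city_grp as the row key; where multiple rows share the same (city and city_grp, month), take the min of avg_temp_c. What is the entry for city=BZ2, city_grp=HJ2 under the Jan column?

-11.2

Rows with city=BZ2, city_grp=HJ2 and month=Jan: avg_temp_c values are -4.4, 24.1, -9.2, 41.7, -11.2.
min(-4.4, 24.1, -9.2, 41.7, -11.2) = -11.2.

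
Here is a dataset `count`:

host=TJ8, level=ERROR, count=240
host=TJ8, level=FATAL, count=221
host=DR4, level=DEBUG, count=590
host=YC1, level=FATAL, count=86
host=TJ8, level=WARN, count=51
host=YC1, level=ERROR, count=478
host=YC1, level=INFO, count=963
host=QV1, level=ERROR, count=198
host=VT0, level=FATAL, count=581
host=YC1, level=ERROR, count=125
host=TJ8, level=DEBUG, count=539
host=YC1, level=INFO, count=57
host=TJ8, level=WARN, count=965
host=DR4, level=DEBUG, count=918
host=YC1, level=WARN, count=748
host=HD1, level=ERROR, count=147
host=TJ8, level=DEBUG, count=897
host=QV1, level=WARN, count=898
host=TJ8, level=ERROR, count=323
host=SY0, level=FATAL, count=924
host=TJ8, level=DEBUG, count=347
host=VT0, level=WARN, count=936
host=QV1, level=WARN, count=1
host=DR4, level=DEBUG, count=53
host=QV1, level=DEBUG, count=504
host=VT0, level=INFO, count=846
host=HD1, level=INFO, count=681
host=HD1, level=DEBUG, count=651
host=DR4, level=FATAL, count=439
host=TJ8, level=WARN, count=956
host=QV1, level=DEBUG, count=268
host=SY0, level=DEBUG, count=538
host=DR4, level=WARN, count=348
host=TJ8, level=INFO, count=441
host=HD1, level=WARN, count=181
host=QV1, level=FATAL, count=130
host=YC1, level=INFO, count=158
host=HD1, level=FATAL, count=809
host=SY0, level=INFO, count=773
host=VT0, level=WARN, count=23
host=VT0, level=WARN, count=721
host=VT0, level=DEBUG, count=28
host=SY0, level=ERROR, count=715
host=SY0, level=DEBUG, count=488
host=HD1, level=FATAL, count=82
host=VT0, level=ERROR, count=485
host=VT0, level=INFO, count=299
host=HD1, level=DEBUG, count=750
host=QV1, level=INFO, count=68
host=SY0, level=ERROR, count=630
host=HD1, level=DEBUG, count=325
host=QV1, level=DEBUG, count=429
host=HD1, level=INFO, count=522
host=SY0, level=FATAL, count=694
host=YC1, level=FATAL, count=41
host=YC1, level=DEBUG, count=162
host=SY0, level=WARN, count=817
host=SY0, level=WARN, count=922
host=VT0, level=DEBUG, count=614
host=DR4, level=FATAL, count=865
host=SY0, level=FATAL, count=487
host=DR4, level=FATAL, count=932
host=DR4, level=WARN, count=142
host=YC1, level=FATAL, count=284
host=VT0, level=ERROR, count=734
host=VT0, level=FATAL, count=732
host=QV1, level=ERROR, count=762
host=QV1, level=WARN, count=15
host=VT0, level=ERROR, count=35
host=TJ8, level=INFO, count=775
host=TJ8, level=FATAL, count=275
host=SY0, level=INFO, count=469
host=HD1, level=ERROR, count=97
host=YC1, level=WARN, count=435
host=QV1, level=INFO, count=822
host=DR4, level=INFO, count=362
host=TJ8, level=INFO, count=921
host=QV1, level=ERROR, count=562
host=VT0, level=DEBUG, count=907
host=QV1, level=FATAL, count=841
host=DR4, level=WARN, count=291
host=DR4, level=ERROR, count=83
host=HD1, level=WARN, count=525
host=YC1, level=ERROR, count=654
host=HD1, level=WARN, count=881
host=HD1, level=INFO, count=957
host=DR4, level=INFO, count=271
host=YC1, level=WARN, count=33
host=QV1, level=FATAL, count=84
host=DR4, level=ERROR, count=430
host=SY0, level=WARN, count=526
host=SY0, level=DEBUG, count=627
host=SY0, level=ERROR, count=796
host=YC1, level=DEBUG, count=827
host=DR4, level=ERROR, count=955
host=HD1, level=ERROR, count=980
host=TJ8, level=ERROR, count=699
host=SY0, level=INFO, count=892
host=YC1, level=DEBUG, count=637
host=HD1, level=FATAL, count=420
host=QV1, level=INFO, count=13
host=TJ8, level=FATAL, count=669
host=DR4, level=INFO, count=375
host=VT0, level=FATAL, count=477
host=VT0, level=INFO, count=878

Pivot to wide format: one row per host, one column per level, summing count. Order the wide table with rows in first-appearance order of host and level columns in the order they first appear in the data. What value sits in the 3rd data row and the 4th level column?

With rows in first-appearance order of host, row 3 is host=YC1. level columns in first-appearance order: ERROR, FATAL, DEBUG, WARN, INFO; column 4 is WARN.
Long rows with host=YC1, level=WARN: 748 + 435 + 33 = 1216.

1216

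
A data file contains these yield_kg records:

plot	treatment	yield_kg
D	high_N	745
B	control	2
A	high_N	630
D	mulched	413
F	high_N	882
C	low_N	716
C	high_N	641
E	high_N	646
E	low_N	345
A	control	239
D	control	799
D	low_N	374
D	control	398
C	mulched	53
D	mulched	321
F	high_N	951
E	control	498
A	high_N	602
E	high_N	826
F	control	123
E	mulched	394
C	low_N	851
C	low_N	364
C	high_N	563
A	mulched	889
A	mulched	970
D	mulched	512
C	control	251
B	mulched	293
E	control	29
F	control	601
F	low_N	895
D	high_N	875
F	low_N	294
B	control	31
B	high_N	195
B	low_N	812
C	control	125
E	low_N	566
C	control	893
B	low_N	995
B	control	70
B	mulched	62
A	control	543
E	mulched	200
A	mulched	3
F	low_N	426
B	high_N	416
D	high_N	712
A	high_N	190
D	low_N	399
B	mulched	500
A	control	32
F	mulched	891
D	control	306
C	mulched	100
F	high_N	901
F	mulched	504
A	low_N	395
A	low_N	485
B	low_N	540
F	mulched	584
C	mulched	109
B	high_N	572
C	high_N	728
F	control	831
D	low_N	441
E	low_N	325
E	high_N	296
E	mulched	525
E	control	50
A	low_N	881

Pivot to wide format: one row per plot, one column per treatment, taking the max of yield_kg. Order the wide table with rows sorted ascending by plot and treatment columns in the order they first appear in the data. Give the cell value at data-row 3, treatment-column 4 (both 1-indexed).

851

With rows sorted ascending by plot, row 3 is plot=C. treatment columns in first-appearance order: high_N, control, mulched, low_N; column 4 is low_N.
Long rows with plot=C, treatment=low_N: max(716, 851, 364) = 851.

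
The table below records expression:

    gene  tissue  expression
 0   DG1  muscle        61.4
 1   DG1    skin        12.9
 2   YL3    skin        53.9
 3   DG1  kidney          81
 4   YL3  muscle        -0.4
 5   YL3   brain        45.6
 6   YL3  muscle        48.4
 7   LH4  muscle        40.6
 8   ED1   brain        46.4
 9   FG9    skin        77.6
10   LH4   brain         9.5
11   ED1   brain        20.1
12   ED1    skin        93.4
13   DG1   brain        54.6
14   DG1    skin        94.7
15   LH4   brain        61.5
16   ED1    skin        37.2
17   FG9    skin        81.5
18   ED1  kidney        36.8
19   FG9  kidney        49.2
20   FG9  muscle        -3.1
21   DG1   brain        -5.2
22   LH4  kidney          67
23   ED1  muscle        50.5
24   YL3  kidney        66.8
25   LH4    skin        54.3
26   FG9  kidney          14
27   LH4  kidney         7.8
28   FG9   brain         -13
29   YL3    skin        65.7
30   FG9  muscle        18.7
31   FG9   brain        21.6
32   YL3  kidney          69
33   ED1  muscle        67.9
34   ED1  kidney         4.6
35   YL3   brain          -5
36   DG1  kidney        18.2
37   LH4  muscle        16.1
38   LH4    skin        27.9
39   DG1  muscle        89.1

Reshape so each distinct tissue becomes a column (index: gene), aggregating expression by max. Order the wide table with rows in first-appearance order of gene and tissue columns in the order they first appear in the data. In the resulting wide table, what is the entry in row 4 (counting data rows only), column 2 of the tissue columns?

With rows in first-appearance order of gene, row 4 is gene=ED1. tissue columns in first-appearance order: muscle, skin, kidney, brain; column 2 is skin.
Long rows with gene=ED1, tissue=skin: max(93.4, 37.2) = 93.4.

93.4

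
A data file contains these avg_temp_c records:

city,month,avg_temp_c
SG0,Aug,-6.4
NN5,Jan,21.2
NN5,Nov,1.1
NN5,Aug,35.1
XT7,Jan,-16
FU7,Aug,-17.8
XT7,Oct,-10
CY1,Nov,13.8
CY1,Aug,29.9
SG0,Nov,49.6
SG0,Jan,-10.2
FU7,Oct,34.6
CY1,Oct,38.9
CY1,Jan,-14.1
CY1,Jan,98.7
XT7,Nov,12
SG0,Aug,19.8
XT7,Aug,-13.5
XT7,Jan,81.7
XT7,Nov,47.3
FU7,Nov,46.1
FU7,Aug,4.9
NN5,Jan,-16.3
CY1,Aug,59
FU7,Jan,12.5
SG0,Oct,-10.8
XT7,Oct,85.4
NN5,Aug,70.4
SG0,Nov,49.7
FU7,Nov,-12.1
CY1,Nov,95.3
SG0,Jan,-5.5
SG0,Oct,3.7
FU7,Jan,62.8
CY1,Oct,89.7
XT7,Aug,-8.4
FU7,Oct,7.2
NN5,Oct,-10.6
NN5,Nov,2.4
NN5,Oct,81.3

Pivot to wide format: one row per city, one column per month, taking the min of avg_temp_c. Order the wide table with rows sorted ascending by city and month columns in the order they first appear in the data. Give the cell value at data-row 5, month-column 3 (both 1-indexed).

12

With rows sorted ascending by city, row 5 is city=XT7. month columns in first-appearance order: Aug, Jan, Nov, Oct; column 3 is Nov.
Long rows with city=XT7, month=Nov: min(12, 47.3) = 12.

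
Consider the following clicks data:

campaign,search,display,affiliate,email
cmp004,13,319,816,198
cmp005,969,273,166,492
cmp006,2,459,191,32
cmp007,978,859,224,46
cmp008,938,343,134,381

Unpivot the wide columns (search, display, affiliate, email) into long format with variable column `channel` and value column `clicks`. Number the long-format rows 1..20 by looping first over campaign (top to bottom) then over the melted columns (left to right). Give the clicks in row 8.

20 rows total (5 × 4). Row 8: index ⌊(8-1)/4⌋ = 1 into campaign → cmp005; (8-1) mod 4 = 3 into the melted columns → email.
So row 8 is (cmp005, email, 492); clicks = 492.

492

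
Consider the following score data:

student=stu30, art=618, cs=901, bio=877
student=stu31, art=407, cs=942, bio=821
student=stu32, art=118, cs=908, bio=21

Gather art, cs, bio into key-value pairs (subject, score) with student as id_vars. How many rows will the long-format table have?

3 student values × 3 melted columns = 9 rows.

9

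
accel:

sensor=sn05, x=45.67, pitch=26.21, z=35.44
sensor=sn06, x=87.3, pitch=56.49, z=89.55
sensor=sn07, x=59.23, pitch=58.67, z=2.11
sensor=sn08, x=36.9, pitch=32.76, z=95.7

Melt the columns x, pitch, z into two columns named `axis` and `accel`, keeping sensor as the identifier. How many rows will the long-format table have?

12

4 sensor values × 3 melted columns = 12 rows.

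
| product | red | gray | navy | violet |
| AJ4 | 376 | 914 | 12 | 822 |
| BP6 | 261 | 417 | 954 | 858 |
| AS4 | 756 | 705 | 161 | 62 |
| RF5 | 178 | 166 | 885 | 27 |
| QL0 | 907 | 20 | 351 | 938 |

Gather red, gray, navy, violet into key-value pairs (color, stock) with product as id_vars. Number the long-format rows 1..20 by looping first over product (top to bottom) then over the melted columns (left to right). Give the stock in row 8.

20 rows total (5 × 4). Row 8: index ⌊(8-1)/4⌋ = 1 into product → BP6; (8-1) mod 4 = 3 into the melted columns → violet.
So row 8 is (BP6, violet, 858); stock = 858.

858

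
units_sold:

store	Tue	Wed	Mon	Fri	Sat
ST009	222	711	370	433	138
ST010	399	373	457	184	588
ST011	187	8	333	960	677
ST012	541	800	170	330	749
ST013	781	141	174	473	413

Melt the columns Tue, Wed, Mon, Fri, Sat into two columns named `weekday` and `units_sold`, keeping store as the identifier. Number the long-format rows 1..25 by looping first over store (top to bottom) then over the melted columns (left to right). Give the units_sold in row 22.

141

25 rows total (5 × 5). Row 22: index ⌊(22-1)/5⌋ = 4 into store → ST013; (22-1) mod 5 = 1 into the melted columns → Wed.
So row 22 is (ST013, Wed, 141); units_sold = 141.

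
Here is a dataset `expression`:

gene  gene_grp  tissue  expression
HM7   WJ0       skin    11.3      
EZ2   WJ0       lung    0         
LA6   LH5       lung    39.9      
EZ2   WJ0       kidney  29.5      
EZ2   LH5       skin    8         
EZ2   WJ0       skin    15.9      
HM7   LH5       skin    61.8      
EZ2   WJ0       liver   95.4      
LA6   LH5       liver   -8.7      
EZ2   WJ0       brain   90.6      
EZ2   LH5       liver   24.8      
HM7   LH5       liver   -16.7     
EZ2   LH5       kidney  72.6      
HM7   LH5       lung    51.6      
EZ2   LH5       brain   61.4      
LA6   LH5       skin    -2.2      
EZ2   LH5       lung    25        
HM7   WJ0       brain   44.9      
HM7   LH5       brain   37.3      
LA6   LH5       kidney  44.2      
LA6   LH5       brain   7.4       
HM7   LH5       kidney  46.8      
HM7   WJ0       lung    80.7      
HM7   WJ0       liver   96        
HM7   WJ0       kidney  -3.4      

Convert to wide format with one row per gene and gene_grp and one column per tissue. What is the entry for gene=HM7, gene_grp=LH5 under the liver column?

-16.7

Wide layout: rows indexed by gene and gene_grp, columns are the 5 distinct tissue values (skin, lung, kidney, liver, brain).
Cell (gene=HM7, gene_grp=LH5, tissue=liver) draws from the long row where gene=HM7, gene_grp=LH5 and tissue=liver, which has expression=-16.7.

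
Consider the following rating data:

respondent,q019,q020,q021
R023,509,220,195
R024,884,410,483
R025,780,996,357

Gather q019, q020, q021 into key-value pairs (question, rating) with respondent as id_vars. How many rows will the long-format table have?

3 respondent values × 3 melted columns = 9 rows.

9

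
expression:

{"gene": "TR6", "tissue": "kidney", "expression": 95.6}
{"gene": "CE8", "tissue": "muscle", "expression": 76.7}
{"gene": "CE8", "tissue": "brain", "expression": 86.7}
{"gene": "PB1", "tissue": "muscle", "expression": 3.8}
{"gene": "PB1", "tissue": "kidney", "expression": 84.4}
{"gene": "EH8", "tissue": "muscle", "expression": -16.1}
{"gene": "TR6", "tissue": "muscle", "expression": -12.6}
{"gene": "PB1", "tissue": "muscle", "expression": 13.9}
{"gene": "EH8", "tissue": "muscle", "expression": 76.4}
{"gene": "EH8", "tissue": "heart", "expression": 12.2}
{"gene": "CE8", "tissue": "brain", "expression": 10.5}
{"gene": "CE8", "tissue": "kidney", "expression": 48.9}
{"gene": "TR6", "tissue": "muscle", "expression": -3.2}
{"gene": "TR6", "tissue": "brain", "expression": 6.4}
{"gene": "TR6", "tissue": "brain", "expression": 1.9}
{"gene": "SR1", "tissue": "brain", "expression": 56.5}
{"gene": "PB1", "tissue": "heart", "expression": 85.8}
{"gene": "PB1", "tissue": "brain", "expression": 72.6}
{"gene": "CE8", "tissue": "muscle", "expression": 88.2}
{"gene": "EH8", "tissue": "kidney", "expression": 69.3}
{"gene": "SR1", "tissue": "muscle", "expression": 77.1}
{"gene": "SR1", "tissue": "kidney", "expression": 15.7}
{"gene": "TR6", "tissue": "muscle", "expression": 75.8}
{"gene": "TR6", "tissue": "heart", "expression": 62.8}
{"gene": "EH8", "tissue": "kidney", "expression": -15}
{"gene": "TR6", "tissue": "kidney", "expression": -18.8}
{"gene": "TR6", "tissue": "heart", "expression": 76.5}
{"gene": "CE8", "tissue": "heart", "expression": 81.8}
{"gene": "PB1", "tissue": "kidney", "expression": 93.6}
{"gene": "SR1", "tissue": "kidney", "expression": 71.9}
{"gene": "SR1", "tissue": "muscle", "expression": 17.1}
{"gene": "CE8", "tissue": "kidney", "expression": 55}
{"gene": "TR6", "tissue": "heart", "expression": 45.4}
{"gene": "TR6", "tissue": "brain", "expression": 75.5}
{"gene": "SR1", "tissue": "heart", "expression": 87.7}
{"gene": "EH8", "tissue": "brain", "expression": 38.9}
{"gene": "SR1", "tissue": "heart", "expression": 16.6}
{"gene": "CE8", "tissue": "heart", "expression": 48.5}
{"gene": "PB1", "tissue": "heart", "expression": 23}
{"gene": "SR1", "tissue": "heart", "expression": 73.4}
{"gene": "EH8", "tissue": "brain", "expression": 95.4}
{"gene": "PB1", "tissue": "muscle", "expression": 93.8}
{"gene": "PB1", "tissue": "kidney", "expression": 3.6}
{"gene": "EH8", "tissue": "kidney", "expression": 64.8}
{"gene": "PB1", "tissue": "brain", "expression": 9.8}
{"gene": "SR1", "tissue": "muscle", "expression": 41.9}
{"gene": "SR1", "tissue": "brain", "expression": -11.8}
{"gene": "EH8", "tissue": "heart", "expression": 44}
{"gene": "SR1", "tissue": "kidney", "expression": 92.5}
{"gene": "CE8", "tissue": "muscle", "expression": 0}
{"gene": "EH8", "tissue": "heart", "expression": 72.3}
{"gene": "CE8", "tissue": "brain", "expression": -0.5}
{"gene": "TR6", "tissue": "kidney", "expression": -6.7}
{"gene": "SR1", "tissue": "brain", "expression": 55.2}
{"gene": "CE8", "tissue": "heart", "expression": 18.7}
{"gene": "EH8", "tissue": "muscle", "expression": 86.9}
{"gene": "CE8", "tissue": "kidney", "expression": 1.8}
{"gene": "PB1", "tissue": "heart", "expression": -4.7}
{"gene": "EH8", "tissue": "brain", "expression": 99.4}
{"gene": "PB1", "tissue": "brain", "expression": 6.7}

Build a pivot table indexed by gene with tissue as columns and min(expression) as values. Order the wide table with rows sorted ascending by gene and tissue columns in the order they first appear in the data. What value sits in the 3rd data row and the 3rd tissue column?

With rows sorted ascending by gene, row 3 is gene=PB1. tissue columns in first-appearance order: kidney, muscle, brain, heart; column 3 is brain.
Long rows with gene=PB1, tissue=brain: min(72.6, 9.8, 6.7) = 6.7.

6.7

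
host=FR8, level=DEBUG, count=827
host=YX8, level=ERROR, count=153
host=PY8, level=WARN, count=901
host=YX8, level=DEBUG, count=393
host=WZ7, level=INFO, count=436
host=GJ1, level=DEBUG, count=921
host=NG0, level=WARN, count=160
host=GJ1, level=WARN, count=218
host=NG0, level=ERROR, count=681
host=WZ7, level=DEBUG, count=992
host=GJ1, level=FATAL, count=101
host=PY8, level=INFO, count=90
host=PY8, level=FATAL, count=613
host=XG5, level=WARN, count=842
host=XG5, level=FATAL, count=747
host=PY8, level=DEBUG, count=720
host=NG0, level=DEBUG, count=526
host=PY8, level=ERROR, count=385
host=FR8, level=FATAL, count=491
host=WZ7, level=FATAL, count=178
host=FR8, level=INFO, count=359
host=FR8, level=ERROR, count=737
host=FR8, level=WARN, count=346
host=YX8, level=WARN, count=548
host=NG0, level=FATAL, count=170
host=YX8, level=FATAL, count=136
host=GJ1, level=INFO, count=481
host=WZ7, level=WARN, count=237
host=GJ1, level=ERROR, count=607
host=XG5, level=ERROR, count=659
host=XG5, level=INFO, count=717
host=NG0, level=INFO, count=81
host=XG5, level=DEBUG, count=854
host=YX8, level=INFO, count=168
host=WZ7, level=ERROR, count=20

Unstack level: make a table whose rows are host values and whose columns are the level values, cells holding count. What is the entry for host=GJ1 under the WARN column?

Wide layout: rows indexed by host, columns are the 5 distinct level values (DEBUG, ERROR, WARN, INFO, FATAL).
Cell (host=GJ1, level=WARN) draws from the long row where host=GJ1 and level=WARN, which has count=218.

218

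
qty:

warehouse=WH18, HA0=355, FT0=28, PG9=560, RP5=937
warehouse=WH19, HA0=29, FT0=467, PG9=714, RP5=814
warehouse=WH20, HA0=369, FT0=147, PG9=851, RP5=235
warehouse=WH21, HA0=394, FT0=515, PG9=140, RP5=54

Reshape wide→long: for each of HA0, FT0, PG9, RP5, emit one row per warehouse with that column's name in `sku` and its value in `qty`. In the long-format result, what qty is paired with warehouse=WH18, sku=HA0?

Unpivoting turns each (warehouse, wide-column) pair into one long row.
The wide cell at row WH18, column HA0 holds 355, so the long row (WH18, HA0) has qty=355.

355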